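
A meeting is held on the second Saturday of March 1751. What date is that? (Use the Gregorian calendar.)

March 1, 1751 is a Monday.
The first Saturday is therefore March 6 (5 days later).
The second Saturday is 6 + 1×7 = March 13.

March 13, 1751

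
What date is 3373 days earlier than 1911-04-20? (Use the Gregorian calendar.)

January 24, 1902

−365 (one year) → Apr 20, 1910 (3008 left).
−365 (one year) → Apr 20, 1909 (2643 left).
−365 (one year) → Apr 20, 1908 (2278 left).
−366 (one year; includes Feb 29, 1908) → Apr 20, 1907 (1912 left).
−365 (one year) → Apr 20, 1906 (1547 left).
−365 (one year) → Apr 20, 1905 (1182 left).
−365 (one year) → Apr 20, 1904 (817 left).
−366 (one year; includes Feb 29, 1904) → Apr 20, 1903 (451 left).
−365 (one year) → Apr 20, 1902 (86 left).
−20 → Mar 31, 1902 (end of Mar, 31 days; 66 left).
−31 → Feb 28, 1902 (end of Feb, 28 days; 35 left).
−28 → Jan 31, 1902 (end of Jan, 31 days; 7 left).
−7 → Jan 24, 1902.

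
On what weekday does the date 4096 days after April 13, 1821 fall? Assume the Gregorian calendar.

Saturday

First find the weekday of Apr 13, 1821. Doomsday rule: the anchor day for the 1800s is Friday. For year 21: 21÷12 = 1 r 9, and 9÷4 = 2, so 1+9+2 = 12.
Friday + 12 ≡ Wednesday — that's 1821's doomsday.
In April the doomsday date is Apr 4.
Apr 13 is 9 days after Apr 4; 9 mod 7 = 2, so Wednesday + 2 = Friday.
4096 mod 7 = 1, so 4096 days after a Friday is Friday + 1 = Saturday.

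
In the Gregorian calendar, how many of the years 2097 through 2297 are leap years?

Multiples of 4 in [2097,2297]: 50.
Of those, multiples of 100: 2 (not leap unless ÷400).
Multiples of 400: 0.
Leap years = 50 − 2 + 0 = 48.

48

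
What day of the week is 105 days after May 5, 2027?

First find the weekday of May 5, 2027. Doomsday rule: the anchor day for the 2000s is Tuesday. For year 27: 27÷12 = 2 r 3, and 3÷4 = 0, so 2+3+0 = 5.
Tuesday + 5 ≡ Sunday — that's 2027's doomsday.
In May the doomsday date is May 9.
May 5 is 4 days before May 9; 4 mod 7 = 4, so Sunday − 4 = Wednesday.
105 mod 7 = 0, so 105 days after a Wednesday is Wednesday + 0 = Wednesday.

Wednesday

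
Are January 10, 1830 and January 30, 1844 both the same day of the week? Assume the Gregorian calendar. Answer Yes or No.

From Jan 10, 1830 to Jan 30, 1844 is 5133 days.
5133 mod 7 = 2, so they are different weekdays.
(Jan 10, 1830 is a Sunday; Jan 30, 1844 is a Tuesday.)

No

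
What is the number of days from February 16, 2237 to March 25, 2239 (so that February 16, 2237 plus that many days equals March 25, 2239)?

767

Feb 16, 2237 → Feb 16, 2238: 365 days.
Feb 16, 2238 → Feb 16, 2239: 365 days.
Feb 16, 2239 → Mar 16, 2239: 28 days (February has 28).
Mar 16, 2239 → Mar 25, 2239: 9 days.
Total: 767 days.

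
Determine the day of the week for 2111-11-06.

Friday

Doomsday rule: the anchor day for the 2100s is Sunday. For year 11: 11÷12 = 0 r 11, and 11÷4 = 2, so 0+11+2 = 13.
Sunday + 13 ≡ Saturday — that's 2111's doomsday.
In November the doomsday date is Nov 7.
Nov 6 is 1 day before Nov 7; 1 mod 7 = 1, so Saturday − 1 = Friday.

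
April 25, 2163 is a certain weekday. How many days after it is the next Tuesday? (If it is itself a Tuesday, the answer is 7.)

Apr 25, 2163 is a Monday.
From Monday to the next Tuesday is 1 day.

1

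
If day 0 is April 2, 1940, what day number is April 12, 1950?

3662

Apr 2, 1940 → Apr 2, 1941: 365 days.
Apr 2, 1941 → Apr 2, 1942: 365 days.
Apr 2, 1942 → Apr 2, 1943: 365 days.
Apr 2, 1943 → Apr 2, 1944: 366 days (Feb 29, 1944 is in that span).
Apr 2, 1944 → Apr 2, 1945: 365 days.
Apr 2, 1945 → Apr 2, 1946: 365 days.
Apr 2, 1946 → Apr 2, 1947: 365 days.
Apr 2, 1947 → Apr 2, 1948: 366 days (Feb 29, 1948 is in that span).
Apr 2, 1948 → Apr 2, 1949: 365 days.
Apr 2, 1949 → May 2, 1949: 30 days (April has 30).
May 2, 1949 → Jun 2, 1949: 31 days (May has 31).
Jun 2, 1949 → Jul 2, 1949: 30 days (June has 30).
Jul 2, 1949 → Aug 2, 1949: 31 days (July has 31).
Aug 2, 1949 → Sep 2, 1949: 31 days (August has 31).
Sep 2, 1949 → Oct 2, 1949: 30 days (September has 30).
Oct 2, 1949 → Nov 2, 1949: 31 days (October has 31).
Nov 2, 1949 → Dec 2, 1949: 30 days (November has 30).
Dec 2, 1949 → Jan 2, 1950: 31 days (December has 31).
Jan 2, 1950 → Feb 2, 1950: 31 days (January has 31).
Feb 2, 1950 → Mar 2, 1950: 28 days (February has 28).
Mar 2, 1950 → Apr 2, 1950: 31 days (March has 31).
Apr 2, 1950 → Apr 12, 1950: 10 days.
Total: 3662 days.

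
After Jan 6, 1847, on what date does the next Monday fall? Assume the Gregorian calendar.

January 11, 1847

Jan 6, 1847 is a Wednesday.
From Wednesday to the next Monday is 5 days.
Jan 6, 1847 + 5 = Jan 11, 1847.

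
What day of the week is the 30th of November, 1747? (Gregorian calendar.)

Thursday

Doomsday rule: the anchor day for the 1700s is Sunday. For year 47: 47÷12 = 3 r 11, and 11÷4 = 2, so 3+11+2 = 16.
Sunday + 16 ≡ Tuesday — that's 1747's doomsday.
In November the doomsday date is Nov 7.
Nov 30 is 23 days after Nov 7; 23 mod 7 = 2, so Tuesday + 2 = Thursday.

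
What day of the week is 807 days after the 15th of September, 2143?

Sep 15, 2143 is a Sunday.
807 mod 7 = 2, so 807 days after a Sunday is Sunday + 2 = Tuesday.

Tuesday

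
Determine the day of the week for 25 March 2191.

Doomsday rule: the anchor day for the 2100s is Sunday. For year 91: 91÷12 = 7 r 7, and 7÷4 = 1, so 7+7+1 = 15.
Sunday + 15 ≡ Monday — that's 2191's doomsday.
In March the doomsday date is Mar 14.
Mar 25 is 11 days after Mar 14; 11 mod 7 = 4, so Monday + 4 = Friday.

Friday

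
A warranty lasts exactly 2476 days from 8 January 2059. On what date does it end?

+365 (one year) → Jan 8, 2060 (2111 left).
+366 (one year; includes Feb 29, 2060) → Jan 8, 2061 (1745 left).
+365 (one year) → Jan 8, 2062 (1380 left).
+365 (one year) → Jan 8, 2063 (1015 left).
+365 (one year) → Jan 8, 2064 (650 left).
+366 (one year; includes Feb 29, 2064) → Jan 8, 2065 (284 left).
Jan has 31 days: +24 → Feb 1, 2065 (260 left).
Feb has 28 days: +28 → Mar 1, 2065 (232 left).
Mar has 31 days: +31 → Apr 1, 2065 (201 left).
Apr has 30 days: +30 → May 1, 2065 (171 left).
May has 31 days: +31 → Jun 1, 2065 (140 left).
Jun has 30 days: +30 → Jul 1, 2065 (110 left).
Jul has 31 days: +31 → Aug 1, 2065 (79 left).
Aug has 31 days: +31 → Sep 1, 2065 (48 left).
Sep has 30 days: +30 → Oct 1, 2065 (18 left).
+18 → Oct 19, 2065.

October 19, 2065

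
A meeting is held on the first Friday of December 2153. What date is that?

December 7, 2153

December 1, 2153 is a Saturday.
The first Friday is therefore December 7 (6 days later).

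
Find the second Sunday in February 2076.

February 9, 2076

February 1, 2076 is a Saturday.
The first Sunday is therefore February 2 (1 days later).
The second Sunday is 2 + 1×7 = February 9.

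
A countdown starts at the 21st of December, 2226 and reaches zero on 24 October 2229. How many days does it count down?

1038

Dec 21, 2226 → Dec 21, 2227: 365 days.
Dec 21, 2227 → Dec 21, 2228: 366 days (Feb 29, 2228 is in that span).
Dec 21, 2228 → Jan 21, 2229: 31 days (December has 31).
Jan 21, 2229 → Feb 21, 2229: 31 days (January has 31).
Feb 21, 2229 → Mar 21, 2229: 28 days (February has 28).
Mar 21, 2229 → Apr 21, 2229: 31 days (March has 31).
Apr 21, 2229 → May 21, 2229: 30 days (April has 30).
May 21, 2229 → Jun 21, 2229: 31 days (May has 31).
Jun 21, 2229 → Jul 21, 2229: 30 days (June has 30).
Jul 21, 2229 → Aug 21, 2229: 31 days (July has 31).
Aug 21, 2229 → Sep 21, 2229: 31 days (August has 31).
Sep 21, 2229 → Oct 21, 2229: 30 days (September has 30).
Oct 21, 2229 → Oct 24, 2229: 3 days.
Total: 1038 days.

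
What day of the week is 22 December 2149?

Doomsday rule: the anchor day for the 2100s is Sunday. For year 49: 49÷12 = 4 r 1, and 1÷4 = 0, so 4+1+0 = 5.
Sunday + 5 ≡ Friday — that's 2149's doomsday.
In December the doomsday date is Dec 12.
Dec 22 is 10 days after Dec 12; 10 mod 7 = 3, so Friday + 3 = Monday.

Monday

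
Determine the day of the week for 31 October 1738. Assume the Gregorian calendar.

Doomsday rule: the anchor day for the 1700s is Sunday. For year 38: 38÷12 = 3 r 2, and 2÷4 = 0, so 3+2+0 = 5.
Sunday + 5 ≡ Friday — that's 1738's doomsday.
In October the doomsday date is Oct 10.
Oct 31 is 21 days after Oct 10; 21 mod 7 = 0, so Friday + 0 = Friday.

Friday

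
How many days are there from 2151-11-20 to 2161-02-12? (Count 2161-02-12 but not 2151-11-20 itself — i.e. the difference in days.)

Nov 20, 2151 → Nov 20, 2152: 366 days (Feb 29, 2152 is in that span).
Nov 20, 2152 → Nov 20, 2153: 365 days.
Nov 20, 2153 → Nov 20, 2154: 365 days.
Nov 20, 2154 → Nov 20, 2155: 365 days.
Nov 20, 2155 → Nov 20, 2156: 366 days (Feb 29, 2156 is in that span).
Nov 20, 2156 → Nov 20, 2157: 365 days.
Nov 20, 2157 → Nov 20, 2158: 365 days.
Nov 20, 2158 → Nov 20, 2159: 365 days.
Nov 20, 2159 → Nov 20, 2160: 366 days (Feb 29, 2160 is in that span).
Nov 20, 2160 → Dec 20, 2160: 30 days (November has 30).
Dec 20, 2160 → Jan 20, 2161: 31 days (December has 31).
Jan 20, 2161 → Feb 12, 2161: 23 days.
Total: 3372 days.

3372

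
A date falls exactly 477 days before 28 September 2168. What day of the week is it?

Sep 28, 2168 is a Wednesday.
477 mod 7 = 1, so 477 days before a Wednesday is Wednesday − 1 = Tuesday.

Tuesday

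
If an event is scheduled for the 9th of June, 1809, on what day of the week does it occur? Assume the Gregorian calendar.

January 1, 1809 is a Sunday.
Jan 1, 1809 → Feb 1, 1809: 31 days (January has 31).
Feb 1, 1809 → Mar 1, 1809: 28 days (February has 28).
Mar 1, 1809 → Apr 1, 1809: 31 days (March has 31).
Apr 1, 1809 → May 1, 1809: 30 days (April has 30).
May 1, 1809 → Jun 1, 1809: 31 days (May has 31).
Jun 1, 1809 → Jun 9, 1809: 8 days.
Total: 159 days.
159 mod 7 = 5, so Sunday + 5 = Friday.

Friday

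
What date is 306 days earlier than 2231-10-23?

December 21, 2230

−23 → Sep 30, 2231 (end of Sep, 30 days; 283 left).
−30 → Aug 31, 2231 (end of Aug, 31 days; 253 left).
−31 → Jul 31, 2231 (end of Jul, 31 days; 222 left).
−31 → Jun 30, 2231 (end of Jun, 30 days; 191 left).
−30 → May 31, 2231 (end of May, 31 days; 161 left).
−31 → Apr 30, 2231 (end of Apr, 30 days; 130 left).
−30 → Mar 31, 2231 (end of Mar, 31 days; 100 left).
−31 → Feb 28, 2231 (end of Feb, 28 days; 69 left).
−28 → Jan 31, 2231 (end of Jan, 31 days; 41 left).
−31 → Dec 31, 2230 (end of Dec, 31 days; 10 left).
−10 → Dec 21, 2230.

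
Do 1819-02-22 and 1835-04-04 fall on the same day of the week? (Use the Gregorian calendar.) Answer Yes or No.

From Feb 22, 1819 to Apr 4, 1835 is 5885 days.
5885 mod 7 = 5, so they are different weekdays.
(Feb 22, 1819 is a Monday; Apr 4, 1835 is a Saturday.)

No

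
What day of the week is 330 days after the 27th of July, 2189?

First find the weekday of Jul 27, 2189. Doomsday rule: the anchor day for the 2100s is Sunday. For year 89: 89÷12 = 7 r 5, and 5÷4 = 1, so 7+5+1 = 13.
Sunday + 13 ≡ Saturday — that's 2189's doomsday.
In July the doomsday date is Jul 11.
Jul 27 is 16 days after Jul 11; 16 mod 7 = 2, so Saturday + 2 = Monday.
330 mod 7 = 1, so 330 days after a Monday is Monday + 1 = Tuesday.

Tuesday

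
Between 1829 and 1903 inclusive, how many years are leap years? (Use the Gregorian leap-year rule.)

Multiples of 4 in [1829,1903]: 18.
Of those, multiples of 100: 1 (not leap unless ÷400).
Multiples of 400: 0.
Leap years = 18 − 1 + 0 = 17.

17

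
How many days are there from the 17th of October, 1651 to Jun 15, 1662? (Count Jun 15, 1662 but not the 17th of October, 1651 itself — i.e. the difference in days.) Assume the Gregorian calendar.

3894

Oct 17, 1651 → Oct 17, 1652: 366 days (Feb 29, 1652 is in that span).
Oct 17, 1652 → Oct 17, 1653: 365 days.
Oct 17, 1653 → Oct 17, 1654: 365 days.
Oct 17, 1654 → Oct 17, 1655: 365 days.
Oct 17, 1655 → Oct 17, 1656: 366 days (Feb 29, 1656 is in that span).
Oct 17, 1656 → Oct 17, 1657: 365 days.
Oct 17, 1657 → Oct 17, 1658: 365 days.
Oct 17, 1658 → Oct 17, 1659: 365 days.
Oct 17, 1659 → Oct 17, 1660: 366 days (Feb 29, 1660 is in that span).
Oct 17, 1660 → Oct 17, 1661: 365 days.
Oct 17, 1661 → Nov 17, 1661: 31 days (October has 31).
Nov 17, 1661 → Dec 17, 1661: 30 days (November has 30).
Dec 17, 1661 → Jan 17, 1662: 31 days (December has 31).
Jan 17, 1662 → Feb 17, 1662: 31 days (January has 31).
Feb 17, 1662 → Mar 17, 1662: 28 days (February has 28).
Mar 17, 1662 → Apr 17, 1662: 31 days (March has 31).
Apr 17, 1662 → May 17, 1662: 30 days (April has 30).
May 17, 1662 → Jun 15, 1662: 29 days.
Total: 3894 days.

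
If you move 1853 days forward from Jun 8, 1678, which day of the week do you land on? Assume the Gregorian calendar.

Monday

First find the weekday of Jun 8, 1678. Doomsday rule: the anchor day for the 1600s is Tuesday. For year 78: 78÷12 = 6 r 6, and 6÷4 = 1, so 6+6+1 = 13.
Tuesday + 13 ≡ Monday — that's 1678's doomsday.
In June the doomsday date is Jun 6.
Jun 8 is 2 days after Jun 6; 2 mod 7 = 2, so Monday + 2 = Wednesday.
1853 mod 7 = 5, so 1853 days after a Wednesday is Wednesday + 5 = Monday.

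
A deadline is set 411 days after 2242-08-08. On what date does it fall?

+365 (one year) → Aug 8, 2243 (46 left).
Aug has 31 days: +24 → Sep 1, 2243 (22 left).
+22 → Sep 23, 2243.

September 23, 2243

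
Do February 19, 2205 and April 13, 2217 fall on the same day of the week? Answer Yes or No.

No

From Feb 19, 2205 to Apr 13, 2217 is 4436 days.
4436 mod 7 = 5, so they are different weekdays.
(Feb 19, 2205 is a Tuesday; Apr 13, 2217 is a Sunday.)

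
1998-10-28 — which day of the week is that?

Wednesday

Doomsday rule: the anchor day for the 1900s is Wednesday. For year 98: 98÷12 = 8 r 2, and 2÷4 = 0, so 8+2+0 = 10.
Wednesday + 10 ≡ Saturday — that's 1998's doomsday.
In October the doomsday date is Oct 10.
Oct 28 is 18 days after Oct 10; 18 mod 7 = 4, so Saturday + 4 = Wednesday.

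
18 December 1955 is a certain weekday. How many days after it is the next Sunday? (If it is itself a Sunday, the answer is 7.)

7

Dec 18, 1955 is a Sunday.
From Sunday to the next Sunday is 7 days.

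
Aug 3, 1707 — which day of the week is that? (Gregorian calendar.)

Wednesday

Doomsday rule: the anchor day for the 1700s is Sunday. For year 07: 7÷12 = 0 r 7, and 7÷4 = 1, so 0+7+1 = 8.
Sunday + 8 ≡ Monday — that's 1707's doomsday.
In August the doomsday date is Aug 8.
Aug 3 is 5 days before Aug 8; 5 mod 7 = 5, so Monday − 5 = Wednesday.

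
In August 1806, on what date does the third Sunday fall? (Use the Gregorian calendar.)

August 1, 1806 is a Friday.
The first Sunday is therefore August 3 (2 days later).
The third Sunday is 3 + 2×7 = August 17.

August 17, 1806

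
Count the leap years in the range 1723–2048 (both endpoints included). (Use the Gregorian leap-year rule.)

Multiples of 4 in [1723,2048]: 82.
Of those, multiples of 100: 3 (not leap unless ÷400).
Multiples of 400: 1.
Leap years = 82 − 3 + 1 = 80.

80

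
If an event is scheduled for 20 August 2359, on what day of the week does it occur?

Thursday

Doomsday rule: the anchor day for the 2300s is Wednesday. For year 59: 59÷12 = 4 r 11, and 11÷4 = 2, so 4+11+2 = 17.
Wednesday + 17 ≡ Saturday — that's 2359's doomsday.
In August the doomsday date is Aug 8.
Aug 20 is 12 days after Aug 8; 12 mod 7 = 5, so Saturday + 5 = Thursday.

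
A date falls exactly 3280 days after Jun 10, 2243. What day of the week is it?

Wednesday

Jun 10, 2243 is a Saturday.
3280 mod 7 = 4, so 3280 days after a Saturday is Saturday + 4 = Wednesday.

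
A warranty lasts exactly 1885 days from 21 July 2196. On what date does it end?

September 19, 2201

+365 (one year) → Jul 21, 2197 (1520 left).
+365 (one year) → Jul 21, 2198 (1155 left).
+365 (one year) → Jul 21, 2199 (790 left).
+365 (one year) → Jul 21, 2200 (425 left).
+365 (one year) → Jul 21, 2201 (60 left).
Jul has 31 days: +11 → Aug 1, 2201 (49 left).
Aug has 31 days: +31 → Sep 1, 2201 (18 left).
+18 → Sep 19, 2201.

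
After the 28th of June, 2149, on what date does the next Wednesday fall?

Jun 28, 2149 is a Saturday.
From Saturday to the next Wednesday is 4 days.
Jun 28, 2149 + 4 = Jul 2, 2149.

July 2, 2149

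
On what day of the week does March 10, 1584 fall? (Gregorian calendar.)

Saturday

Doomsday rule: the anchor day for the 1500s is Wednesday. For year 84: 84÷12 = 7 r 0, and 0÷4 = 0, so 7+0+0 = 7.
Wednesday + 7 ≡ Wednesday — that's 1584's doomsday.
In March the doomsday date is Mar 14.
Mar 10 is 4 days before Mar 14; 4 mod 7 = 4, so Wednesday − 4 = Saturday.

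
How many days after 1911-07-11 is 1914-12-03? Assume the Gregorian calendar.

Jul 11, 1911 → Jul 11, 1912: 366 days (Feb 29, 1912 is in that span).
Jul 11, 1912 → Jul 11, 1913: 365 days.
Jul 11, 1913 → Jul 11, 1914: 365 days.
Jul 11, 1914 → Aug 11, 1914: 31 days (July has 31).
Aug 11, 1914 → Sep 11, 1914: 31 days (August has 31).
Sep 11, 1914 → Oct 11, 1914: 30 days (September has 30).
Oct 11, 1914 → Nov 11, 1914: 31 days (October has 31).
Nov 11, 1914 → Dec 3, 1914: 22 days.
Total: 1241 days.

1241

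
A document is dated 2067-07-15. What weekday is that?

January 1, 2067 is a Saturday.
Jan 1, 2067 → Feb 1, 2067: 31 days (January has 31).
Feb 1, 2067 → Mar 1, 2067: 28 days (February has 28).
Mar 1, 2067 → Apr 1, 2067: 31 days (March has 31).
Apr 1, 2067 → May 1, 2067: 30 days (April has 30).
May 1, 2067 → Jun 1, 2067: 31 days (May has 31).
Jun 1, 2067 → Jul 1, 2067: 30 days (June has 30).
Jul 1, 2067 → Jul 15, 2067: 14 days.
Total: 195 days.
195 mod 7 = 6, so Saturday + 6 = Friday.

Friday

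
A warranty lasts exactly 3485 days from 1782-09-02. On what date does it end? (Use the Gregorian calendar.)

+365 (one year) → Sep 2, 1783 (3120 left).
+366 (one year; includes Feb 29, 1784) → Sep 2, 1784 (2754 left).
+365 (one year) → Sep 2, 1785 (2389 left).
+365 (one year) → Sep 2, 1786 (2024 left).
+365 (one year) → Sep 2, 1787 (1659 left).
+366 (one year; includes Feb 29, 1788) → Sep 2, 1788 (1293 left).
+365 (one year) → Sep 2, 1789 (928 left).
+365 (one year) → Sep 2, 1790 (563 left).
+365 (one year) → Sep 2, 1791 (198 left).
Sep has 30 days: +29 → Oct 1, 1791 (169 left).
Oct has 31 days: +31 → Nov 1, 1791 (138 left).
Nov has 30 days: +30 → Dec 1, 1791 (108 left).
Dec has 31 days: +31 → Jan 1, 1792 (77 left).
Jan has 31 days: +31 → Feb 1, 1792 (46 left).
Feb has 29 days: +29 → Mar 1, 1792 (17 left).
+17 → Mar 18, 1792.

March 18, 1792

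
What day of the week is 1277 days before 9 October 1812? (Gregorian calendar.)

First find the weekday of Oct 9, 1812. Doomsday rule: the anchor day for the 1800s is Friday. For year 12: 12÷12 = 1 r 0, and 0÷4 = 0, so 1+0+0 = 1.
Friday + 1 ≡ Saturday — that's 1812's doomsday.
In October the doomsday date is Oct 10.
Oct 9 is 1 day before Oct 10; 1 mod 7 = 1, so Saturday − 1 = Friday.
1277 mod 7 = 3, so 1277 days before a Friday is Friday − 3 = Tuesday.

Tuesday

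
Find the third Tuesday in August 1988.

August 1, 1988 is a Monday.
The first Tuesday is therefore August 2 (1 days later).
The third Tuesday is 2 + 2×7 = August 16.

August 16, 1988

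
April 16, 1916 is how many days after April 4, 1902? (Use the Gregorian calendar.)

Apr 4, 1902 → Apr 4, 1903: 365 days.
Apr 4, 1903 → Apr 4, 1904: 366 days (Feb 29, 1904 is in that span).
Apr 4, 1904 → Apr 4, 1905: 365 days.
Apr 4, 1905 → Apr 4, 1906: 365 days.
Apr 4, 1906 → Apr 4, 1907: 365 days.
Apr 4, 1907 → Apr 4, 1908: 366 days (Feb 29, 1908 is in that span).
Apr 4, 1908 → Apr 4, 1909: 365 days.
Apr 4, 1909 → Apr 4, 1910: 365 days.
Apr 4, 1910 → Apr 4, 1911: 365 days.
Apr 4, 1911 → Apr 4, 1912: 366 days (Feb 29, 1912 is in that span).
Apr 4, 1912 → Apr 4, 1913: 365 days.
Apr 4, 1913 → Apr 4, 1914: 365 days.
Apr 4, 1914 → Apr 4, 1915: 365 days.
Apr 4, 1915 → May 4, 1915: 30 days (April has 30).
May 4, 1915 → Jun 4, 1915: 31 days (May has 31).
Jun 4, 1915 → Jul 4, 1915: 30 days (June has 30).
Jul 4, 1915 → Aug 4, 1915: 31 days (July has 31).
Aug 4, 1915 → Sep 4, 1915: 31 days (August has 31).
Sep 4, 1915 → Oct 4, 1915: 30 days (September has 30).
Oct 4, 1915 → Nov 4, 1915: 31 days (October has 31).
Nov 4, 1915 → Dec 4, 1915: 30 days (November has 30).
Dec 4, 1915 → Jan 4, 1916: 31 days (December has 31).
Jan 4, 1916 → Feb 4, 1916: 31 days (January has 31).
Feb 4, 1916 → Mar 4, 1916: 29 days (February has 29).
Mar 4, 1916 → Apr 4, 1916: 31 days (March has 31).
Apr 4, 1916 → Apr 16, 1916: 12 days.
Total: 5126 days.

5126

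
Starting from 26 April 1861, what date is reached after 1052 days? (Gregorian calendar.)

+365 (one year) → Apr 26, 1862 (687 left).
+365 (one year) → Apr 26, 1863 (322 left).
Apr has 30 days: +5 → May 1, 1863 (317 left).
May has 31 days: +31 → Jun 1, 1863 (286 left).
Jun has 30 days: +30 → Jul 1, 1863 (256 left).
Jul has 31 days: +31 → Aug 1, 1863 (225 left).
Aug has 31 days: +31 → Sep 1, 1863 (194 left).
Sep has 30 days: +30 → Oct 1, 1863 (164 left).
Oct has 31 days: +31 → Nov 1, 1863 (133 left).
Nov has 30 days: +30 → Dec 1, 1863 (103 left).
Dec has 31 days: +31 → Jan 1, 1864 (72 left).
Jan has 31 days: +31 → Feb 1, 1864 (41 left).
Feb has 29 days: +29 → Mar 1, 1864 (12 left).
+12 → Mar 13, 1864.

March 13, 1864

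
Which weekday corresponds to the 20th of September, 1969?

January 1, 1969 is a Wednesday.
Jan 1, 1969 → Feb 1, 1969: 31 days (January has 31).
Feb 1, 1969 → Mar 1, 1969: 28 days (February has 28).
Mar 1, 1969 → Apr 1, 1969: 31 days (March has 31).
Apr 1, 1969 → May 1, 1969: 30 days (April has 30).
May 1, 1969 → Jun 1, 1969: 31 days (May has 31).
Jun 1, 1969 → Jul 1, 1969: 30 days (June has 30).
Jul 1, 1969 → Aug 1, 1969: 31 days (July has 31).
Aug 1, 1969 → Sep 1, 1969: 31 days (August has 31).
Sep 1, 1969 → Sep 20, 1969: 19 days.
Total: 262 days.
262 mod 7 = 3, so Wednesday + 3 = Saturday.

Saturday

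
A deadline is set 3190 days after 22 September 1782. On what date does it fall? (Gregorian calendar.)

+365 (one year) → Sep 22, 1783 (2825 left).
+366 (one year; includes Feb 29, 1784) → Sep 22, 1784 (2459 left).
+365 (one year) → Sep 22, 1785 (2094 left).
+365 (one year) → Sep 22, 1786 (1729 left).
+365 (one year) → Sep 22, 1787 (1364 left).
+366 (one year; includes Feb 29, 1788) → Sep 22, 1788 (998 left).
+365 (one year) → Sep 22, 1789 (633 left).
+365 (one year) → Sep 22, 1790 (268 left).
Sep has 30 days: +9 → Oct 1, 1790 (259 left).
Oct has 31 days: +31 → Nov 1, 1790 (228 left).
Nov has 30 days: +30 → Dec 1, 1790 (198 left).
Dec has 31 days: +31 → Jan 1, 1791 (167 left).
Jan has 31 days: +31 → Feb 1, 1791 (136 left).
Feb has 28 days: +28 → Mar 1, 1791 (108 left).
Mar has 31 days: +31 → Apr 1, 1791 (77 left).
Apr has 30 days: +30 → May 1, 1791 (47 left).
May has 31 days: +31 → Jun 1, 1791 (16 left).
+16 → Jun 17, 1791.

June 17, 1791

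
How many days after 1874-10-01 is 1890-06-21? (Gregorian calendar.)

Oct 1, 1874 → Oct 1, 1875: 365 days.
Oct 1, 1875 → Oct 1, 1876: 366 days (Feb 29, 1876 is in that span).
Oct 1, 1876 → Oct 1, 1877: 365 days.
Oct 1, 1877 → Oct 1, 1878: 365 days.
Oct 1, 1878 → Oct 1, 1879: 365 days.
Oct 1, 1879 → Oct 1, 1880: 366 days (Feb 29, 1880 is in that span).
Oct 1, 1880 → Oct 1, 1881: 365 days.
Oct 1, 1881 → Oct 1, 1882: 365 days.
Oct 1, 1882 → Oct 1, 1883: 365 days.
Oct 1, 1883 → Oct 1, 1884: 366 days (Feb 29, 1884 is in that span).
Oct 1, 1884 → Oct 1, 1885: 365 days.
Oct 1, 1885 → Oct 1, 1886: 365 days.
Oct 1, 1886 → Oct 1, 1887: 365 days.
Oct 1, 1887 → Oct 1, 1888: 366 days (Feb 29, 1888 is in that span).
Oct 1, 1888 → Oct 1, 1889: 365 days.
Oct 1, 1889 → Nov 1, 1889: 31 days (October has 31).
Nov 1, 1889 → Dec 1, 1889: 30 days (November has 30).
Dec 1, 1889 → Jan 1, 1890: 31 days (December has 31).
Jan 1, 1890 → Feb 1, 1890: 31 days (January has 31).
Feb 1, 1890 → Mar 1, 1890: 28 days (February has 28).
Mar 1, 1890 → Apr 1, 1890: 31 days (March has 31).
Apr 1, 1890 → May 1, 1890: 30 days (April has 30).
May 1, 1890 → Jun 1, 1890: 31 days (May has 31).
Jun 1, 1890 → Jun 21, 1890: 20 days.
Total: 5742 days.

5742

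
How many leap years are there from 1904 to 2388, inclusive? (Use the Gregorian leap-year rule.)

Multiples of 4 in [1904,2388]: 122.
Of those, multiples of 100: 4 (not leap unless ÷400).
Multiples of 400: 1.
Leap years = 122 − 4 + 1 = 119.

119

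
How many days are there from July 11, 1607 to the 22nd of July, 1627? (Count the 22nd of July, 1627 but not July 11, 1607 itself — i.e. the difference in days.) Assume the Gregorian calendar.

Jul 11, 1607 → Jul 11, 1608: 366 days (Feb 29, 1608 is in that span).
Jul 11, 1608 → Jul 11, 1609: 365 days.
Jul 11, 1609 → Jul 11, 1610: 365 days.
Jul 11, 1610 → Jul 11, 1611: 365 days.
Jul 11, 1611 → Jul 11, 1612: 366 days (Feb 29, 1612 is in that span).
Jul 11, 1612 → Jul 11, 1613: 365 days.
Jul 11, 1613 → Jul 11, 1614: 365 days.
Jul 11, 1614 → Jul 11, 1615: 365 days.
Jul 11, 1615 → Jul 11, 1616: 366 days (Feb 29, 1616 is in that span).
Jul 11, 1616 → Jul 11, 1617: 365 days.
Jul 11, 1617 → Jul 11, 1618: 365 days.
Jul 11, 1618 → Jul 11, 1619: 365 days.
Jul 11, 1619 → Jul 11, 1620: 366 days (Feb 29, 1620 is in that span).
Jul 11, 1620 → Jul 11, 1621: 365 days.
Jul 11, 1621 → Jul 11, 1622: 365 days.
Jul 11, 1622 → Jul 11, 1623: 365 days.
Jul 11, 1623 → Jul 11, 1624: 366 days (Feb 29, 1624 is in that span).
Jul 11, 1624 → Jul 11, 1625: 365 days.
Jul 11, 1625 → Jul 11, 1626: 365 days.
Jul 11, 1626 → Aug 11, 1626: 31 days (July has 31).
Aug 11, 1626 → Sep 11, 1626: 31 days (August has 31).
Sep 11, 1626 → Oct 11, 1626: 30 days (September has 30).
Oct 11, 1626 → Nov 11, 1626: 31 days (October has 31).
Nov 11, 1626 → Dec 11, 1626: 30 days (November has 30).
Dec 11, 1626 → Jan 11, 1627: 31 days (December has 31).
Jan 11, 1627 → Feb 11, 1627: 31 days (January has 31).
Feb 11, 1627 → Mar 11, 1627: 28 days (February has 28).
Mar 11, 1627 → Apr 11, 1627: 31 days (March has 31).
Apr 11, 1627 → May 11, 1627: 30 days (April has 30).
May 11, 1627 → Jun 11, 1627: 31 days (May has 31).
Jun 11, 1627 → Jul 11, 1627: 30 days (June has 30).
Jul 11, 1627 → Jul 22, 1627: 11 days.
Total: 7316 days.

7316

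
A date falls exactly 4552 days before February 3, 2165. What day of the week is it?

Friday

Feb 3, 2165 is a Sunday.
4552 mod 7 = 2, so 4552 days before a Sunday is Sunday − 2 = Friday.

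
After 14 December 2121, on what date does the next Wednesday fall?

December 17, 2121

Dec 14, 2121 is a Sunday.
From Sunday to the next Wednesday is 3 days.
Dec 14, 2121 + 3 = Dec 17, 2121.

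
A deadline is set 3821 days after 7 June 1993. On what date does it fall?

November 23, 2003

+365 (one year) → Jun 7, 1994 (3456 left).
+365 (one year) → Jun 7, 1995 (3091 left).
+366 (one year; includes Feb 29, 1996) → Jun 7, 1996 (2725 left).
+365 (one year) → Jun 7, 1997 (2360 left).
+365 (one year) → Jun 7, 1998 (1995 left).
+365 (one year) → Jun 7, 1999 (1630 left).
+366 (one year; includes Feb 29, 2000) → Jun 7, 2000 (1264 left).
+365 (one year) → Jun 7, 2001 (899 left).
+365 (one year) → Jun 7, 2002 (534 left).
+365 (one year) → Jun 7, 2003 (169 left).
Jun has 30 days: +24 → Jul 1, 2003 (145 left).
Jul has 31 days: +31 → Aug 1, 2003 (114 left).
Aug has 31 days: +31 → Sep 1, 2003 (83 left).
Sep has 30 days: +30 → Oct 1, 2003 (53 left).
Oct has 31 days: +31 → Nov 1, 2003 (22 left).
+22 → Nov 23, 2003.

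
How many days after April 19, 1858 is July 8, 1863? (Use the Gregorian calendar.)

Apr 19, 1858 → Apr 19, 1859: 365 days.
Apr 19, 1859 → Apr 19, 1860: 366 days (Feb 29, 1860 is in that span).
Apr 19, 1860 → Apr 19, 1861: 365 days.
Apr 19, 1861 → Apr 19, 1862: 365 days.
Apr 19, 1862 → Apr 19, 1863: 365 days.
Apr 19, 1863 → May 19, 1863: 30 days (April has 30).
May 19, 1863 → Jun 19, 1863: 31 days (May has 31).
Jun 19, 1863 → Jul 8, 1863: 19 days.
Total: 1906 days.

1906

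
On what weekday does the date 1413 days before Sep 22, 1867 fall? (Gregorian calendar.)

Sep 22, 1867 is a Sunday.
1413 mod 7 = 6, so 1413 days before a Sunday is Sunday − 6 = Monday.

Monday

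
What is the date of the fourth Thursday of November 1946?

November 28, 1946

November 1, 1946 is a Friday.
The first Thursday is therefore November 7 (6 days later).
The fourth Thursday is 7 + 3×7 = November 28.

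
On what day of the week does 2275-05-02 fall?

Doomsday rule: the anchor day for the 2200s is Friday. For year 75: 75÷12 = 6 r 3, and 3÷4 = 0, so 6+3+0 = 9.
Friday + 9 ≡ Sunday — that's 2275's doomsday.
In May the doomsday date is May 9.
May 2 is 7 days before May 9; 7 mod 7 = 0, so Sunday − 0 = Sunday.

Sunday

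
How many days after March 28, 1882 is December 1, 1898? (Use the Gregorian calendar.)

Mar 28, 1882 → Mar 28, 1883: 365 days.
Mar 28, 1883 → Mar 28, 1884: 366 days (Feb 29, 1884 is in that span).
Mar 28, 1884 → Mar 28, 1885: 365 days.
Mar 28, 1885 → Mar 28, 1886: 365 days.
Mar 28, 1886 → Mar 28, 1887: 365 days.
Mar 28, 1887 → Mar 28, 1888: 366 days (Feb 29, 1888 is in that span).
Mar 28, 1888 → Mar 28, 1889: 365 days.
Mar 28, 1889 → Mar 28, 1890: 365 days.
Mar 28, 1890 → Mar 28, 1891: 365 days.
Mar 28, 1891 → Mar 28, 1892: 366 days (Feb 29, 1892 is in that span).
Mar 28, 1892 → Mar 28, 1893: 365 days.
Mar 28, 1893 → Mar 28, 1894: 365 days.
Mar 28, 1894 → Mar 28, 1895: 365 days.
Mar 28, 1895 → Mar 28, 1896: 366 days (Feb 29, 1896 is in that span).
Mar 28, 1896 → Mar 28, 1897: 365 days.
Mar 28, 1897 → Mar 28, 1898: 365 days.
Mar 28, 1898 → Apr 28, 1898: 31 days (March has 31).
Apr 28, 1898 → May 28, 1898: 30 days (April has 30).
May 28, 1898 → Jun 28, 1898: 31 days (May has 31).
Jun 28, 1898 → Jul 28, 1898: 30 days (June has 30).
Jul 28, 1898 → Aug 28, 1898: 31 days (July has 31).
Aug 28, 1898 → Sep 28, 1898: 31 days (August has 31).
Sep 28, 1898 → Oct 28, 1898: 30 days (September has 30).
Oct 28, 1898 → Nov 28, 1898: 31 days (October has 31).
Nov 28, 1898 → Dec 1, 1898: 3 days.
Total: 6092 days.

6092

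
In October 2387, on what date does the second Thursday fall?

October 8, 2387

October 1, 2387 is a Thursday.
The first Thursday is therefore October 1 (same day).
The second Thursday is 1 + 1×7 = October 8.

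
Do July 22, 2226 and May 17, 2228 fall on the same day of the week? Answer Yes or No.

From Jul 22, 2226 to May 17, 2228 is 665 days.
665 mod 7 = 0, so they are the same weekday.
(Jul 22, 2226 is a Saturday; May 17, 2228 is a Saturday.)

Yes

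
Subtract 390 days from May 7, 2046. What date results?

−7 → Apr 30, 2046 (end of Apr, 30 days; 383 left).
−30 → Mar 31, 2046 (end of Mar, 31 days; 353 left).
−31 → Feb 28, 2046 (end of Feb, 28 days; 322 left).
−28 → Jan 31, 2046 (end of Jan, 31 days; 294 left).
−31 → Dec 31, 2045 (end of Dec, 31 days; 263 left).
−31 → Nov 30, 2045 (end of Nov, 30 days; 232 left).
−30 → Oct 31, 2045 (end of Oct, 31 days; 202 left).
−31 → Sep 30, 2045 (end of Sep, 30 days; 171 left).
−30 → Aug 31, 2045 (end of Aug, 31 days; 141 left).
−31 → Jul 31, 2045 (end of Jul, 31 days; 110 left).
−31 → Jun 30, 2045 (end of Jun, 30 days; 79 left).
−30 → May 31, 2045 (end of May, 31 days; 49 left).
−31 → Apr 30, 2045 (end of Apr, 30 days; 18 left).
−18 → Apr 12, 2045.

April 12, 2045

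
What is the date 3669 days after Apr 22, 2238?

May 8, 2248

+365 (one year) → Apr 22, 2239 (3304 left).
+366 (one year; includes Feb 29, 2240) → Apr 22, 2240 (2938 left).
+365 (one year) → Apr 22, 2241 (2573 left).
+365 (one year) → Apr 22, 2242 (2208 left).
+365 (one year) → Apr 22, 2243 (1843 left).
+366 (one year; includes Feb 29, 2244) → Apr 22, 2244 (1477 left).
+365 (one year) → Apr 22, 2245 (1112 left).
+365 (one year) → Apr 22, 2246 (747 left).
+365 (one year) → Apr 22, 2247 (382 left).
Apr has 30 days: +9 → May 1, 2247 (373 left).
May has 31 days: +31 → Jun 1, 2247 (342 left).
Jun has 30 days: +30 → Jul 1, 2247 (312 left).
Jul has 31 days: +31 → Aug 1, 2247 (281 left).
Aug has 31 days: +31 → Sep 1, 2247 (250 left).
Sep has 30 days: +30 → Oct 1, 2247 (220 left).
Oct has 31 days: +31 → Nov 1, 2247 (189 left).
Nov has 30 days: +30 → Dec 1, 2247 (159 left).
Dec has 31 days: +31 → Jan 1, 2248 (128 left).
Jan has 31 days: +31 → Feb 1, 2248 (97 left).
Feb has 29 days: +29 → Mar 1, 2248 (68 left).
Mar has 31 days: +31 → Apr 1, 2248 (37 left).
Apr has 30 days: +30 → May 1, 2248 (7 left).
+7 → May 8, 2248.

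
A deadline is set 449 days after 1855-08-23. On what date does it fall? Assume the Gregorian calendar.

+366 (one year; includes Feb 29, 1856) → Aug 23, 1856 (83 left).
Aug has 31 days: +9 → Sep 1, 1856 (74 left).
Sep has 30 days: +30 → Oct 1, 1856 (44 left).
Oct has 31 days: +31 → Nov 1, 1856 (13 left).
+13 → Nov 14, 1856.

November 14, 1856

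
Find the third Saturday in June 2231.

June 1, 2231 is a Wednesday.
The first Saturday is therefore June 4 (3 days later).
The third Saturday is 4 + 2×7 = June 18.

June 18, 2231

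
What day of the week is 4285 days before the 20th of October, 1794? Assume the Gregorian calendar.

First find the weekday of Oct 20, 1794. Doomsday rule: the anchor day for the 1700s is Sunday. For year 94: 94÷12 = 7 r 10, and 10÷4 = 2, so 7+10+2 = 19.
Sunday + 19 ≡ Friday — that's 1794's doomsday.
In October the doomsday date is Oct 10.
Oct 20 is 10 days after Oct 10; 10 mod 7 = 3, so Friday + 3 = Monday.
4285 mod 7 = 1, so 4285 days before a Monday is Monday − 1 = Sunday.

Sunday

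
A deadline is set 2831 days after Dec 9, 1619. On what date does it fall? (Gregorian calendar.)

+366 (one year; includes Feb 29, 1620) → Dec 9, 1620 (2465 left).
+365 (one year) → Dec 9, 1621 (2100 left).
+365 (one year) → Dec 9, 1622 (1735 left).
+365 (one year) → Dec 9, 1623 (1370 left).
+366 (one year; includes Feb 29, 1624) → Dec 9, 1624 (1004 left).
+365 (one year) → Dec 9, 1625 (639 left).
+365 (one year) → Dec 9, 1626 (274 left).
Dec has 31 days: +23 → Jan 1, 1627 (251 left).
Jan has 31 days: +31 → Feb 1, 1627 (220 left).
Feb has 28 days: +28 → Mar 1, 1627 (192 left).
Mar has 31 days: +31 → Apr 1, 1627 (161 left).
Apr has 30 days: +30 → May 1, 1627 (131 left).
May has 31 days: +31 → Jun 1, 1627 (100 left).
Jun has 30 days: +30 → Jul 1, 1627 (70 left).
Jul has 31 days: +31 → Aug 1, 1627 (39 left).
Aug has 31 days: +31 → Sep 1, 1627 (8 left).
+8 → Sep 9, 1627.

September 9, 1627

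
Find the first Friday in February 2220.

February 4, 2220

February 1, 2220 is a Tuesday.
The first Friday is therefore February 4 (3 days later).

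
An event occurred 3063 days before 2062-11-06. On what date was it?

−365 (one year) → Nov 6, 2061 (2698 left).
−365 (one year) → Nov 6, 2060 (2333 left).
−366 (one year; includes Feb 29, 2060) → Nov 6, 2059 (1967 left).
−365 (one year) → Nov 6, 2058 (1602 left).
−365 (one year) → Nov 6, 2057 (1237 left).
−365 (one year) → Nov 6, 2056 (872 left).
−366 (one year; includes Feb 29, 2056) → Nov 6, 2055 (506 left).
−365 (one year) → Nov 6, 2054 (141 left).
−6 → Oct 31, 2054 (end of Oct, 31 days; 135 left).
−31 → Sep 30, 2054 (end of Sep, 30 days; 104 left).
−30 → Aug 31, 2054 (end of Aug, 31 days; 74 left).
−31 → Jul 31, 2054 (end of Jul, 31 days; 43 left).
−31 → Jun 30, 2054 (end of Jun, 30 days; 12 left).
−12 → Jun 18, 2054.

June 18, 2054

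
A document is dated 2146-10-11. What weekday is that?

Tuesday

Doomsday rule: the anchor day for the 2100s is Sunday. For year 46: 46÷12 = 3 r 10, and 10÷4 = 2, so 3+10+2 = 15.
Sunday + 15 ≡ Monday — that's 2146's doomsday.
In October the doomsday date is Oct 10.
Oct 11 is 1 day after Oct 10; 1 mod 7 = 1, so Monday + 1 = Tuesday.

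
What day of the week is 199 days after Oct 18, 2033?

First find the weekday of Oct 18, 2033. Doomsday rule: the anchor day for the 2000s is Tuesday. For year 33: 33÷12 = 2 r 9, and 9÷4 = 2, so 2+9+2 = 13.
Tuesday + 13 ≡ Monday — that's 2033's doomsday.
In October the doomsday date is Oct 10.
Oct 18 is 8 days after Oct 10; 8 mod 7 = 1, so Monday + 1 = Tuesday.
199 mod 7 = 3, so 199 days after a Tuesday is Tuesday + 3 = Friday.

Friday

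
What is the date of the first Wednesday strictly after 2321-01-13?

January 19, 2321

Jan 13, 2321 is a Thursday.
From Thursday to the next Wednesday is 6 days.
Jan 13, 2321 + 6 = Jan 19, 2321.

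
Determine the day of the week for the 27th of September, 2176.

Friday

Doomsday rule: the anchor day for the 2100s is Sunday. For year 76: 76÷12 = 6 r 4, and 4÷4 = 1, so 6+4+1 = 11.
Sunday + 11 ≡ Thursday — that's 2176's doomsday.
In September the doomsday date is Sep 5.
Sep 27 is 22 days after Sep 5; 22 mod 7 = 1, so Thursday + 1 = Friday.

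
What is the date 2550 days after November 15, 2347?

November 8, 2354

+366 (one year; includes Feb 29, 2348) → Nov 15, 2348 (2184 left).
+365 (one year) → Nov 15, 2349 (1819 left).
+365 (one year) → Nov 15, 2350 (1454 left).
+365 (one year) → Nov 15, 2351 (1089 left).
+366 (one year; includes Feb 29, 2352) → Nov 15, 2352 (723 left).
+365 (one year) → Nov 15, 2353 (358 left).
Nov has 30 days: +16 → Dec 1, 2353 (342 left).
Dec has 31 days: +31 → Jan 1, 2354 (311 left).
Jan has 31 days: +31 → Feb 1, 2354 (280 left).
Feb has 28 days: +28 → Mar 1, 2354 (252 left).
Mar has 31 days: +31 → Apr 1, 2354 (221 left).
Apr has 30 days: +30 → May 1, 2354 (191 left).
May has 31 days: +31 → Jun 1, 2354 (160 left).
Jun has 30 days: +30 → Jul 1, 2354 (130 left).
Jul has 31 days: +31 → Aug 1, 2354 (99 left).
Aug has 31 days: +31 → Sep 1, 2354 (68 left).
Sep has 30 days: +30 → Oct 1, 2354 (38 left).
Oct has 31 days: +31 → Nov 1, 2354 (7 left).
+7 → Nov 8, 2354.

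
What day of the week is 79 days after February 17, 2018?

Feb 17, 2018 is a Saturday.
79 mod 7 = 2, so 79 days after a Saturday is Saturday + 2 = Monday.

Monday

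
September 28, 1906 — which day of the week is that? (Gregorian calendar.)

January 1, 1906 is a Monday.
Jan 1, 1906 → Feb 1, 1906: 31 days (January has 31).
Feb 1, 1906 → Mar 1, 1906: 28 days (February has 28).
Mar 1, 1906 → Apr 1, 1906: 31 days (March has 31).
Apr 1, 1906 → May 1, 1906: 30 days (April has 30).
May 1, 1906 → Jun 1, 1906: 31 days (May has 31).
Jun 1, 1906 → Jul 1, 1906: 30 days (June has 30).
Jul 1, 1906 → Aug 1, 1906: 31 days (July has 31).
Aug 1, 1906 → Sep 1, 1906: 31 days (August has 31).
Sep 1, 1906 → Sep 28, 1906: 27 days.
Total: 270 days.
270 mod 7 = 4, so Monday + 4 = Friday.

Friday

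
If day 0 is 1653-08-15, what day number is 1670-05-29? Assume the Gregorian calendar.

6131

Aug 15, 1653 → Aug 15, 1654: 365 days.
Aug 15, 1654 → Aug 15, 1655: 365 days.
Aug 15, 1655 → Aug 15, 1656: 366 days (Feb 29, 1656 is in that span).
Aug 15, 1656 → Aug 15, 1657: 365 days.
Aug 15, 1657 → Aug 15, 1658: 365 days.
Aug 15, 1658 → Aug 15, 1659: 365 days.
Aug 15, 1659 → Aug 15, 1660: 366 days (Feb 29, 1660 is in that span).
Aug 15, 1660 → Aug 15, 1661: 365 days.
Aug 15, 1661 → Aug 15, 1662: 365 days.
Aug 15, 1662 → Aug 15, 1663: 365 days.
Aug 15, 1663 → Aug 15, 1664: 366 days (Feb 29, 1664 is in that span).
Aug 15, 1664 → Aug 15, 1665: 365 days.
Aug 15, 1665 → Aug 15, 1666: 365 days.
Aug 15, 1666 → Aug 15, 1667: 365 days.
Aug 15, 1667 → Aug 15, 1668: 366 days (Feb 29, 1668 is in that span).
Aug 15, 1668 → Aug 15, 1669: 365 days.
Aug 15, 1669 → Sep 15, 1669: 31 days (August has 31).
Sep 15, 1669 → Oct 15, 1669: 30 days (September has 30).
Oct 15, 1669 → Nov 15, 1669: 31 days (October has 31).
Nov 15, 1669 → Dec 15, 1669: 30 days (November has 30).
Dec 15, 1669 → Jan 15, 1670: 31 days (December has 31).
Jan 15, 1670 → Feb 15, 1670: 31 days (January has 31).
Feb 15, 1670 → Mar 15, 1670: 28 days (February has 28).
Mar 15, 1670 → Apr 15, 1670: 31 days (March has 31).
Apr 15, 1670 → May 15, 1670: 30 days (April has 30).
May 15, 1670 → May 29, 1670: 14 days.
Total: 6131 days.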